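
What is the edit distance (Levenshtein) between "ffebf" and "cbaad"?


Computing edit distance: "ffebf" -> "cbaad"
DP table:
           c    b    a    a    d
      0    1    2    3    4    5
  f   1    1    2    3    4    5
  f   2    2    2    3    4    5
  e   3    3    3    3    4    5
  b   4    4    3    4    4    5
  f   5    5    4    4    5    5
Edit distance = dp[5][5] = 5

5


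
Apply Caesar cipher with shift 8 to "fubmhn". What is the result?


Caesar cipher: shift "fubmhn" by 8
  'f' (pos 5) + 8 = pos 13 = 'n'
  'u' (pos 20) + 8 = pos 2 = 'c'
  'b' (pos 1) + 8 = pos 9 = 'j'
  'm' (pos 12) + 8 = pos 20 = 'u'
  'h' (pos 7) + 8 = pos 15 = 'p'
  'n' (pos 13) + 8 = pos 21 = 'v'
Result: ncjupv

ncjupv


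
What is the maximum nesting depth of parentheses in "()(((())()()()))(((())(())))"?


Input: "()(((())()()()))(((())(())))"
Tracking depth:
  Position 0 '(': depth becomes 1
  Position 1 ')': depth becomes 0
  Position 2 '(': depth becomes 1
  Position 3 '(': depth becomes 2
  Position 4 '(': depth becomes 3
  Position 5 '(': depth becomes 4
  Position 6 ')': depth becomes 3
  Position 7 ')': depth becomes 2
  Position 8 '(': depth becomes 3
  Position 9 ')': depth becomes 2
  Position 10 '(': depth becomes 3
  Position 11 ')': depth becomes 2
  Position 12 '(': depth becomes 3
  Position 13 ')': depth becomes 2
  Position 14 ')': depth becomes 1
  Position 15 ')': depth becomes 0
  Position 16 '(': depth becomes 1
  Position 17 '(': depth becomes 2
  Position 18 '(': depth becomes 3
  Position 19 '(': depth becomes 4
  Position 20 ')': depth becomes 3
  Position 21 ')': depth becomes 2
  Position 22 '(': depth becomes 3
  Position 23 '(': depth becomes 4
  Position 24 ')': depth becomes 3
  Position 25 ')': depth becomes 2
  Position 26 ')': depth becomes 1
  Position 27 ')': depth becomes 0
Maximum depth reached: 4

4


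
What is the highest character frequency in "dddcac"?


Input: dddcac
Character counts:
  'a': 1
  'c': 2
  'd': 3
Maximum frequency: 3

3


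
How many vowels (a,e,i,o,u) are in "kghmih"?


Input: kghmih
Checking each character:
  'k' at position 0: consonant
  'g' at position 1: consonant
  'h' at position 2: consonant
  'm' at position 3: consonant
  'i' at position 4: vowel (running total: 1)
  'h' at position 5: consonant
Total vowels: 1

1


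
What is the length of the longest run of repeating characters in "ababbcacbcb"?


Input: "ababbcacbcb"
Scanning for longest run:
  Position 1 ('b'): new char, reset run to 1
  Position 2 ('a'): new char, reset run to 1
  Position 3 ('b'): new char, reset run to 1
  Position 4 ('b'): continues run of 'b', length=2
  Position 5 ('c'): new char, reset run to 1
  Position 6 ('a'): new char, reset run to 1
  Position 7 ('c'): new char, reset run to 1
  Position 8 ('b'): new char, reset run to 1
  Position 9 ('c'): new char, reset run to 1
  Position 10 ('b'): new char, reset run to 1
Longest run: 'b' with length 2

2


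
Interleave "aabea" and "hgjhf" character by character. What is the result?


Interleaving "aabea" and "hgjhf":
  Position 0: 'a' from first, 'h' from second => "ah"
  Position 1: 'a' from first, 'g' from second => "ag"
  Position 2: 'b' from first, 'j' from second => "bj"
  Position 3: 'e' from first, 'h' from second => "eh"
  Position 4: 'a' from first, 'f' from second => "af"
Result: ahagbjehaf

ahagbjehaf


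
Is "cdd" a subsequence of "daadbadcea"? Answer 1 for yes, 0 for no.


Check if "cdd" is a subsequence of "daadbadcea"
Greedy scan:
  Position 0 ('d'): no match needed
  Position 1 ('a'): no match needed
  Position 2 ('a'): no match needed
  Position 3 ('d'): no match needed
  Position 4 ('b'): no match needed
  Position 5 ('a'): no match needed
  Position 6 ('d'): no match needed
  Position 7 ('c'): matches sub[0] = 'c'
  Position 8 ('e'): no match needed
  Position 9 ('a'): no match needed
Only matched 1/3 characters => not a subsequence

0


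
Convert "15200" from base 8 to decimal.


Input: "15200" in base 8
Positional expansion:
  Digit '1' (value 1) x 8^4 = 4096
  Digit '5' (value 5) x 8^3 = 2560
  Digit '2' (value 2) x 8^2 = 128
  Digit '0' (value 0) x 8^1 = 0
  Digit '0' (value 0) x 8^0 = 0
Sum = 6784

6784


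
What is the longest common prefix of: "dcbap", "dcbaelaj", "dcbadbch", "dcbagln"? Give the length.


Words: dcbap, dcbaelaj, dcbadbch, dcbagln
  Position 0: all 'd' => match
  Position 1: all 'c' => match
  Position 2: all 'b' => match
  Position 3: all 'a' => match
  Position 4: ('p', 'e', 'd', 'g') => mismatch, stop
LCP = "dcba" (length 4)

4


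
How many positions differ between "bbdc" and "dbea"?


Comparing "bbdc" and "dbea" position by position:
  Position 0: 'b' vs 'd' => DIFFER
  Position 1: 'b' vs 'b' => same
  Position 2: 'd' vs 'e' => DIFFER
  Position 3: 'c' vs 'a' => DIFFER
Positions that differ: 3

3


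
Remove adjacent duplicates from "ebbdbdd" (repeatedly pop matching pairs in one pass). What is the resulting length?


Input: ebbdbdd
Stack-based adjacent duplicate removal:
  Read 'e': push. Stack: e
  Read 'b': push. Stack: eb
  Read 'b': matches stack top 'b' => pop. Stack: e
  Read 'd': push. Stack: ed
  Read 'b': push. Stack: edb
  Read 'd': push. Stack: edbd
  Read 'd': matches stack top 'd' => pop. Stack: edb
Final stack: "edb" (length 3)

3


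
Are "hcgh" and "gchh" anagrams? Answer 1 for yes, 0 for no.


Strings: "hcgh", "gchh"
Sorted first:  cghh
Sorted second: cghh
Sorted forms match => anagrams

1


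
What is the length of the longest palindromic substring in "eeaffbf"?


Input: "eeaffbf"
Checking substrings for palindromes:
  [4:7] "fbf" (len 3) => palindrome
  [0:2] "ee" (len 2) => palindrome
  [3:5] "ff" (len 2) => palindrome
Longest palindromic substring: "fbf" with length 3

3


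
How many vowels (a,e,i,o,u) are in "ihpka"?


Input: ihpka
Checking each character:
  'i' at position 0: vowel (running total: 1)
  'h' at position 1: consonant
  'p' at position 2: consonant
  'k' at position 3: consonant
  'a' at position 4: vowel (running total: 2)
Total vowels: 2

2


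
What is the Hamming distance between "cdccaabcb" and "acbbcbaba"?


Comparing "cdccaabcb" and "acbbcbaba" position by position:
  Position 0: 'c' vs 'a' => differ
  Position 1: 'd' vs 'c' => differ
  Position 2: 'c' vs 'b' => differ
  Position 3: 'c' vs 'b' => differ
  Position 4: 'a' vs 'c' => differ
  Position 5: 'a' vs 'b' => differ
  Position 6: 'b' vs 'a' => differ
  Position 7: 'c' vs 'b' => differ
  Position 8: 'b' vs 'a' => differ
Total differences (Hamming distance): 9

9


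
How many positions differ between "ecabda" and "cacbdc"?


Comparing "ecabda" and "cacbdc" position by position:
  Position 0: 'e' vs 'c' => DIFFER
  Position 1: 'c' vs 'a' => DIFFER
  Position 2: 'a' vs 'c' => DIFFER
  Position 3: 'b' vs 'b' => same
  Position 4: 'd' vs 'd' => same
  Position 5: 'a' vs 'c' => DIFFER
Positions that differ: 4

4


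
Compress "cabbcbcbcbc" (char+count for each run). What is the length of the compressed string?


Input: cabbcbcbcbc
Runs:
  'c' x 1 => "c1"
  'a' x 1 => "a1"
  'b' x 2 => "b2"
  'c' x 1 => "c1"
  'b' x 1 => "b1"
  'c' x 1 => "c1"
  'b' x 1 => "b1"
  'c' x 1 => "c1"
  'b' x 1 => "b1"
  'c' x 1 => "c1"
Compressed: "c1a1b2c1b1c1b1c1b1c1"
Compressed length: 20

20


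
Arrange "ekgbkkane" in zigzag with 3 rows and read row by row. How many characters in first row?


Zigzag "ekgbkkane" into 3 rows:
Placing characters:
  'e' => row 0
  'k' => row 1
  'g' => row 2
  'b' => row 1
  'k' => row 0
  'k' => row 1
  'a' => row 2
  'n' => row 1
  'e' => row 0
Rows:
  Row 0: "eke"
  Row 1: "kbkn"
  Row 2: "ga"
First row length: 3

3


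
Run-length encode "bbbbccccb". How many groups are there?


Input: bbbbccccb
Scanning for consecutive runs:
  Group 1: 'b' x 4 (positions 0-3)
  Group 2: 'c' x 4 (positions 4-7)
  Group 3: 'b' x 1 (positions 8-8)
Total groups: 3

3


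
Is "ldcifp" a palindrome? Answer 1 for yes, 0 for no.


Input: ldcifp
Reversed: pficdl
  Compare pos 0 ('l') with pos 5 ('p'): MISMATCH
  Compare pos 1 ('d') with pos 4 ('f'): MISMATCH
  Compare pos 2 ('c') with pos 3 ('i'): MISMATCH
Result: not a palindrome

0


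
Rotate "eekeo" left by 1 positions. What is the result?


Input: "eekeo", rotate left by 1
First 1 characters: "e"
Remaining characters: "ekeo"
Concatenate remaining + first: "ekeo" + "e" = "ekeoe"

ekeoe


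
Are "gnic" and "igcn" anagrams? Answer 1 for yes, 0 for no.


Strings: "gnic", "igcn"
Sorted first:  cgin
Sorted second: cgin
Sorted forms match => anagrams

1


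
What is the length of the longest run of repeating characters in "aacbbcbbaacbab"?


Input: "aacbbcbbaacbab"
Scanning for longest run:
  Position 1 ('a'): continues run of 'a', length=2
  Position 2 ('c'): new char, reset run to 1
  Position 3 ('b'): new char, reset run to 1
  Position 4 ('b'): continues run of 'b', length=2
  Position 5 ('c'): new char, reset run to 1
  Position 6 ('b'): new char, reset run to 1
  Position 7 ('b'): continues run of 'b', length=2
  Position 8 ('a'): new char, reset run to 1
  Position 9 ('a'): continues run of 'a', length=2
  Position 10 ('c'): new char, reset run to 1
  Position 11 ('b'): new char, reset run to 1
  Position 12 ('a'): new char, reset run to 1
  Position 13 ('b'): new char, reset run to 1
Longest run: 'a' with length 2

2


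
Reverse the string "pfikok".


Input: pfikok
Reading characters right to left:
  Position 5: 'k'
  Position 4: 'o'
  Position 3: 'k'
  Position 2: 'i'
  Position 1: 'f'
  Position 0: 'p'
Reversed: kokifp

kokifp


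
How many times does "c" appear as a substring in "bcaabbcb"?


Searching for "c" in "bcaabbcb"
Scanning each position:
  Position 0: "b" => no
  Position 1: "c" => MATCH
  Position 2: "a" => no
  Position 3: "a" => no
  Position 4: "b" => no
  Position 5: "b" => no
  Position 6: "c" => MATCH
  Position 7: "b" => no
Total occurrences: 2

2


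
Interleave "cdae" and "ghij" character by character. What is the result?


Interleaving "cdae" and "ghij":
  Position 0: 'c' from first, 'g' from second => "cg"
  Position 1: 'd' from first, 'h' from second => "dh"
  Position 2: 'a' from first, 'i' from second => "ai"
  Position 3: 'e' from first, 'j' from second => "ej"
Result: cgdhaiej

cgdhaiej


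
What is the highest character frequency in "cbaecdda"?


Input: cbaecdda
Character counts:
  'a': 2
  'b': 1
  'c': 2
  'd': 2
  'e': 1
Maximum frequency: 2

2


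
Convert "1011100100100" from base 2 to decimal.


Input: "1011100100100" in base 2
Positional expansion:
  Digit '1' (value 1) x 2^12 = 4096
  Digit '0' (value 0) x 2^11 = 0
  Digit '1' (value 1) x 2^10 = 1024
  Digit '1' (value 1) x 2^9 = 512
  Digit '1' (value 1) x 2^8 = 256
  Digit '0' (value 0) x 2^7 = 0
  Digit '0' (value 0) x 2^6 = 0
  Digit '1' (value 1) x 2^5 = 32
  Digit '0' (value 0) x 2^4 = 0
  Digit '0' (value 0) x 2^3 = 0
  Digit '1' (value 1) x 2^2 = 4
  Digit '0' (value 0) x 2^1 = 0
  Digit '0' (value 0) x 2^0 = 0
Sum = 5924

5924


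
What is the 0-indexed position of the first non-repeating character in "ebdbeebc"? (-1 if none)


Input: ebdbeebc
Character frequencies:
  'b': 3
  'c': 1
  'd': 1
  'e': 3
Scanning left to right for freq == 1:
  Position 0 ('e'): freq=3, skip
  Position 1 ('b'): freq=3, skip
  Position 2 ('d'): unique! => answer = 2

2


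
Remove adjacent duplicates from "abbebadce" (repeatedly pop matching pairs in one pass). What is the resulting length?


Input: abbebadce
Stack-based adjacent duplicate removal:
  Read 'a': push. Stack: a
  Read 'b': push. Stack: ab
  Read 'b': matches stack top 'b' => pop. Stack: a
  Read 'e': push. Stack: ae
  Read 'b': push. Stack: aeb
  Read 'a': push. Stack: aeba
  Read 'd': push. Stack: aebad
  Read 'c': push. Stack: aebadc
  Read 'e': push. Stack: aebadce
Final stack: "aebadce" (length 7)

7


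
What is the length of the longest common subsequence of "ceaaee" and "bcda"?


LCS of "ceaaee" and "bcda"
DP table:
           b    c    d    a
      0    0    0    0    0
  c   0    0    1    1    1
  e   0    0    1    1    1
  a   0    0    1    1    2
  a   0    0    1    1    2
  e   0    0    1    1    2
  e   0    0    1    1    2
LCS length = dp[6][4] = 2

2


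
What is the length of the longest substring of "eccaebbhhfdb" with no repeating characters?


Input: "eccaebbhhfdb"
Sliding window (track last position of each char):
  Position 0 ('e'): window [0,0] length 1 -- new best
  Position 1 ('c'): window [0,1] length 2 -- new best
  Position 2 ('c'): repeat (last at 1), move window start to 2
  Position 2 ('c'): window [2,2] length 1
  Position 3 ('a'): window [2,3] length 2
  Position 4 ('e'): window [2,4] length 3 -- new best
  Position 5 ('b'): window [2,5] length 4 -- new best
  Position 6 ('b'): repeat (last at 5), move window start to 6
  Position 6 ('b'): window [6,6] length 1
  Position 7 ('h'): window [6,7] length 2
  Position 8 ('h'): repeat (last at 7), move window start to 8
  Position 8 ('h'): window [8,8] length 1
  Position 9 ('f'): window [8,9] length 2
  Position 10 ('d'): window [8,10] length 3
  Position 11 ('b'): window [8,11] length 4
Longest substring with no repeats: "caeb" with length 4

4


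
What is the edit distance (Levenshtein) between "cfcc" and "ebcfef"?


Computing edit distance: "cfcc" -> "ebcfef"
DP table:
           e    b    c    f    e    f
      0    1    2    3    4    5    6
  c   1    1    2    2    3    4    5
  f   2    2    2    3    2    3    4
  c   3    3    3    2    3    3    4
  c   4    4    4    3    3    4    4
Edit distance = dp[4][6] = 4

4


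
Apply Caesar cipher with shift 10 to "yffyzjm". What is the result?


Caesar cipher: shift "yffyzjm" by 10
  'y' (pos 24) + 10 = pos 8 = 'i'
  'f' (pos 5) + 10 = pos 15 = 'p'
  'f' (pos 5) + 10 = pos 15 = 'p'
  'y' (pos 24) + 10 = pos 8 = 'i'
  'z' (pos 25) + 10 = pos 9 = 'j'
  'j' (pos 9) + 10 = pos 19 = 't'
  'm' (pos 12) + 10 = pos 22 = 'w'
Result: ippijtw

ippijtw


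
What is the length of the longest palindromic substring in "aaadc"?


Input: "aaadc"
Checking substrings for palindromes:
  [0:3] "aaa" (len 3) => palindrome
  [0:2] "aa" (len 2) => palindrome
  [1:3] "aa" (len 2) => palindrome
Longest palindromic substring: "aaa" with length 3

3


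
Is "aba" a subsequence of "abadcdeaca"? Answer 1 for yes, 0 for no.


Check if "aba" is a subsequence of "abadcdeaca"
Greedy scan:
  Position 0 ('a'): matches sub[0] = 'a'
  Position 1 ('b'): matches sub[1] = 'b'
  Position 2 ('a'): matches sub[2] = 'a'
  Position 3 ('d'): no match needed
  Position 4 ('c'): no match needed
  Position 5 ('d'): no match needed
  Position 6 ('e'): no match needed
  Position 7 ('a'): no match needed
  Position 8 ('c'): no match needed
  Position 9 ('a'): no match needed
All 3 characters matched => is a subsequence

1


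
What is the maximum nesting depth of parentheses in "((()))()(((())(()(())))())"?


Input: "((()))()(((())(()(())))())"
Tracking depth:
  Position 0 '(': depth becomes 1
  Position 1 '(': depth becomes 2
  Position 2 '(': depth becomes 3
  Position 3 ')': depth becomes 2
  Position 4 ')': depth becomes 1
  Position 5 ')': depth becomes 0
  Position 6 '(': depth becomes 1
  Position 7 ')': depth becomes 0
  Position 8 '(': depth becomes 1
  Position 9 '(': depth becomes 2
  Position 10 '(': depth becomes 3
  Position 11 '(': depth becomes 4
  Position 12 ')': depth becomes 3
  Position 13 ')': depth becomes 2
  Position 14 '(': depth becomes 3
  Position 15 '(': depth becomes 4
  Position 16 ')': depth becomes 3
  Position 17 '(': depth becomes 4
  Position 18 '(': depth becomes 5
  Position 19 ')': depth becomes 4
  Position 20 ')': depth becomes 3
  Position 21 ')': depth becomes 2
  Position 22 ')': depth becomes 1
  Position 23 '(': depth becomes 2
  Position 24 ')': depth becomes 1
  Position 25 ')': depth becomes 0
Maximum depth reached: 5

5


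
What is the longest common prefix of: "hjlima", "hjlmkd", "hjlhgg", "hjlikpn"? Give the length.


Words: hjlima, hjlmkd, hjlhgg, hjlikpn
  Position 0: all 'h' => match
  Position 1: all 'j' => match
  Position 2: all 'l' => match
  Position 3: ('i', 'm', 'h', 'i') => mismatch, stop
LCP = "hjl" (length 3)

3


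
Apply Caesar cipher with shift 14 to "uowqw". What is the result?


Caesar cipher: shift "uowqw" by 14
  'u' (pos 20) + 14 = pos 8 = 'i'
  'o' (pos 14) + 14 = pos 2 = 'c'
  'w' (pos 22) + 14 = pos 10 = 'k'
  'q' (pos 16) + 14 = pos 4 = 'e'
  'w' (pos 22) + 14 = pos 10 = 'k'
Result: ickek

ickek


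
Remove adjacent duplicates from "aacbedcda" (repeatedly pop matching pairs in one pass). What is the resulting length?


Input: aacbedcda
Stack-based adjacent duplicate removal:
  Read 'a': push. Stack: a
  Read 'a': matches stack top 'a' => pop. Stack: (empty)
  Read 'c': push. Stack: c
  Read 'b': push. Stack: cb
  Read 'e': push. Stack: cbe
  Read 'd': push. Stack: cbed
  Read 'c': push. Stack: cbedc
  Read 'd': push. Stack: cbedcd
  Read 'a': push. Stack: cbedcda
Final stack: "cbedcda" (length 7)

7


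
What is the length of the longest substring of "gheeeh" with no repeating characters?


Input: "gheeeh"
Sliding window (track last position of each char):
  Position 0 ('g'): window [0,0] length 1 -- new best
  Position 1 ('h'): window [0,1] length 2 -- new best
  Position 2 ('e'): window [0,2] length 3 -- new best
  Position 3 ('e'): repeat (last at 2), move window start to 3
  Position 3 ('e'): window [3,3] length 1
  Position 4 ('e'): repeat (last at 3), move window start to 4
  Position 4 ('e'): window [4,4] length 1
  Position 5 ('h'): window [4,5] length 2
Longest substring with no repeats: "ghe" with length 3

3


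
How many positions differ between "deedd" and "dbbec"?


Comparing "deedd" and "dbbec" position by position:
  Position 0: 'd' vs 'd' => same
  Position 1: 'e' vs 'b' => DIFFER
  Position 2: 'e' vs 'b' => DIFFER
  Position 3: 'd' vs 'e' => DIFFER
  Position 4: 'd' vs 'c' => DIFFER
Positions that differ: 4

4


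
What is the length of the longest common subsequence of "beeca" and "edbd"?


LCS of "beeca" and "edbd"
DP table:
           e    d    b    d
      0    0    0    0    0
  b   0    0    0    1    1
  e   0    1    1    1    1
  e   0    1    1    1    1
  c   0    1    1    1    1
  a   0    1    1    1    1
LCS length = dp[5][4] = 1

1


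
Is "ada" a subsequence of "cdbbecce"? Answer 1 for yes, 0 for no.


Check if "ada" is a subsequence of "cdbbecce"
Greedy scan:
  Position 0 ('c'): no match needed
  Position 1 ('d'): no match needed
  Position 2 ('b'): no match needed
  Position 3 ('b'): no match needed
  Position 4 ('e'): no match needed
  Position 5 ('c'): no match needed
  Position 6 ('c'): no match needed
  Position 7 ('e'): no match needed
Only matched 0/3 characters => not a subsequence

0


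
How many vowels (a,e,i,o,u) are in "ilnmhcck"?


Input: ilnmhcck
Checking each character:
  'i' at position 0: vowel (running total: 1)
  'l' at position 1: consonant
  'n' at position 2: consonant
  'm' at position 3: consonant
  'h' at position 4: consonant
  'c' at position 5: consonant
  'c' at position 6: consonant
  'k' at position 7: consonant
Total vowels: 1

1


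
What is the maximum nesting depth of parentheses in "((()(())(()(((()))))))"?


Input: "((()(())(()(((()))))))"
Tracking depth:
  Position 0 '(': depth becomes 1
  Position 1 '(': depth becomes 2
  Position 2 '(': depth becomes 3
  Position 3 ')': depth becomes 2
  Position 4 '(': depth becomes 3
  Position 5 '(': depth becomes 4
  Position 6 ')': depth becomes 3
  Position 7 ')': depth becomes 2
  Position 8 '(': depth becomes 3
  Position 9 '(': depth becomes 4
  Position 10 ')': depth becomes 3
  Position 11 '(': depth becomes 4
  Position 12 '(': depth becomes 5
  Position 13 '(': depth becomes 6
  Position 14 '(': depth becomes 7
  Position 15 ')': depth becomes 6
  Position 16 ')': depth becomes 5
  Position 17 ')': depth becomes 4
  Position 18 ')': depth becomes 3
  Position 19 ')': depth becomes 2
  Position 20 ')': depth becomes 1
  Position 21 ')': depth becomes 0
Maximum depth reached: 7

7


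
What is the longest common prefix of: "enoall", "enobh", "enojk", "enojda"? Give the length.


Words: enoall, enobh, enojk, enojda
  Position 0: all 'e' => match
  Position 1: all 'n' => match
  Position 2: all 'o' => match
  Position 3: ('a', 'b', 'j', 'j') => mismatch, stop
LCP = "eno" (length 3)

3


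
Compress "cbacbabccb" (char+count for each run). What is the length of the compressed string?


Input: cbacbabccb
Runs:
  'c' x 1 => "c1"
  'b' x 1 => "b1"
  'a' x 1 => "a1"
  'c' x 1 => "c1"
  'b' x 1 => "b1"
  'a' x 1 => "a1"
  'b' x 1 => "b1"
  'c' x 2 => "c2"
  'b' x 1 => "b1"
Compressed: "c1b1a1c1b1a1b1c2b1"
Compressed length: 18

18


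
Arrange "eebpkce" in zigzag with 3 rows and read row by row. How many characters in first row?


Zigzag "eebpkce" into 3 rows:
Placing characters:
  'e' => row 0
  'e' => row 1
  'b' => row 2
  'p' => row 1
  'k' => row 0
  'c' => row 1
  'e' => row 2
Rows:
  Row 0: "ek"
  Row 1: "epc"
  Row 2: "be"
First row length: 2

2


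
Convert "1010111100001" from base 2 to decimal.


Input: "1010111100001" in base 2
Positional expansion:
  Digit '1' (value 1) x 2^12 = 4096
  Digit '0' (value 0) x 2^11 = 0
  Digit '1' (value 1) x 2^10 = 1024
  Digit '0' (value 0) x 2^9 = 0
  Digit '1' (value 1) x 2^8 = 256
  Digit '1' (value 1) x 2^7 = 128
  Digit '1' (value 1) x 2^6 = 64
  Digit '1' (value 1) x 2^5 = 32
  Digit '0' (value 0) x 2^4 = 0
  Digit '0' (value 0) x 2^3 = 0
  Digit '0' (value 0) x 2^2 = 0
  Digit '0' (value 0) x 2^1 = 0
  Digit '1' (value 1) x 2^0 = 1
Sum = 5601

5601


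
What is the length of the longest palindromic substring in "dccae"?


Input: "dccae"
Checking substrings for palindromes:
  [1:3] "cc" (len 2) => palindrome
Longest palindromic substring: "cc" with length 2

2


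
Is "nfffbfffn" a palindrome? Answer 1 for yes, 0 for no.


Input: nfffbfffn
Reversed: nfffbfffn
  Compare pos 0 ('n') with pos 8 ('n'): match
  Compare pos 1 ('f') with pos 7 ('f'): match
  Compare pos 2 ('f') with pos 6 ('f'): match
  Compare pos 3 ('f') with pos 5 ('f'): match
Result: palindrome

1


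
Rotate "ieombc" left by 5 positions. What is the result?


Input: "ieombc", rotate left by 5
First 5 characters: "ieomb"
Remaining characters: "c"
Concatenate remaining + first: "c" + "ieomb" = "cieomb"

cieomb


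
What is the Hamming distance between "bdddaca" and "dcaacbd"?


Comparing "bdddaca" and "dcaacbd" position by position:
  Position 0: 'b' vs 'd' => differ
  Position 1: 'd' vs 'c' => differ
  Position 2: 'd' vs 'a' => differ
  Position 3: 'd' vs 'a' => differ
  Position 4: 'a' vs 'c' => differ
  Position 5: 'c' vs 'b' => differ
  Position 6: 'a' vs 'd' => differ
Total differences (Hamming distance): 7

7


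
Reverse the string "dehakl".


Input: dehakl
Reading characters right to left:
  Position 5: 'l'
  Position 4: 'k'
  Position 3: 'a'
  Position 2: 'h'
  Position 1: 'e'
  Position 0: 'd'
Reversed: lkahed

lkahed


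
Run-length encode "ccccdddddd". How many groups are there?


Input: ccccdddddd
Scanning for consecutive runs:
  Group 1: 'c' x 4 (positions 0-3)
  Group 2: 'd' x 6 (positions 4-9)
Total groups: 2

2


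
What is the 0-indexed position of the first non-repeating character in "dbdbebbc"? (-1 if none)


Input: dbdbebbc
Character frequencies:
  'b': 4
  'c': 1
  'd': 2
  'e': 1
Scanning left to right for freq == 1:
  Position 0 ('d'): freq=2, skip
  Position 1 ('b'): freq=4, skip
  Position 2 ('d'): freq=2, skip
  Position 3 ('b'): freq=4, skip
  Position 4 ('e'): unique! => answer = 4

4


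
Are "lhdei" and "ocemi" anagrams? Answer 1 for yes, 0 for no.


Strings: "lhdei", "ocemi"
Sorted first:  dehil
Sorted second: ceimo
Differ at position 0: 'd' vs 'c' => not anagrams

0


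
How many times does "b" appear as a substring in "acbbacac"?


Searching for "b" in "acbbacac"
Scanning each position:
  Position 0: "a" => no
  Position 1: "c" => no
  Position 2: "b" => MATCH
  Position 3: "b" => MATCH
  Position 4: "a" => no
  Position 5: "c" => no
  Position 6: "a" => no
  Position 7: "c" => no
Total occurrences: 2

2


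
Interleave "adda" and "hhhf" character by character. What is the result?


Interleaving "adda" and "hhhf":
  Position 0: 'a' from first, 'h' from second => "ah"
  Position 1: 'd' from first, 'h' from second => "dh"
  Position 2: 'd' from first, 'h' from second => "dh"
  Position 3: 'a' from first, 'f' from second => "af"
Result: ahdhdhaf

ahdhdhaf


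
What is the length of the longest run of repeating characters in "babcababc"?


Input: "babcababc"
Scanning for longest run:
  Position 1 ('a'): new char, reset run to 1
  Position 2 ('b'): new char, reset run to 1
  Position 3 ('c'): new char, reset run to 1
  Position 4 ('a'): new char, reset run to 1
  Position 5 ('b'): new char, reset run to 1
  Position 6 ('a'): new char, reset run to 1
  Position 7 ('b'): new char, reset run to 1
  Position 8 ('c'): new char, reset run to 1
Longest run: 'b' with length 1

1


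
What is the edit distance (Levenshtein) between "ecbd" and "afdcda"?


Computing edit distance: "ecbd" -> "afdcda"
DP table:
           a    f    d    c    d    a
      0    1    2    3    4    5    6
  e   1    1    2    3    4    5    6
  c   2    2    2    3    3    4    5
  b   3    3    3    3    4    4    5
  d   4    4    4    3    4    4    5
Edit distance = dp[4][6] = 5

5


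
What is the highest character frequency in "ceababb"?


Input: ceababb
Character counts:
  'a': 2
  'b': 3
  'c': 1
  'e': 1
Maximum frequency: 3

3


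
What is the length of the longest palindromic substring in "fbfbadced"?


Input: "fbfbadced"
Checking substrings for palindromes:
  [0:3] "fbf" (len 3) => palindrome
  [1:4] "bfb" (len 3) => palindrome
Longest palindromic substring: "fbf" with length 3

3


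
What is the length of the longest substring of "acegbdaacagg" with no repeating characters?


Input: "acegbdaacagg"
Sliding window (track last position of each char):
  Position 0 ('a'): window [0,0] length 1 -- new best
  Position 1 ('c'): window [0,1] length 2 -- new best
  Position 2 ('e'): window [0,2] length 3 -- new best
  Position 3 ('g'): window [0,3] length 4 -- new best
  Position 4 ('b'): window [0,4] length 5 -- new best
  Position 5 ('d'): window [0,5] length 6 -- new best
  Position 6 ('a'): repeat (last at 0), move window start to 1
  Position 6 ('a'): window [1,6] length 6
  Position 7 ('a'): repeat (last at 6), move window start to 7
  Position 7 ('a'): window [7,7] length 1
  Position 8 ('c'): window [7,8] length 2
  Position 9 ('a'): repeat (last at 7), move window start to 8
  Position 9 ('a'): window [8,9] length 2
  Position 10 ('g'): window [8,10] length 3
  Position 11 ('g'): repeat (last at 10), move window start to 11
  Position 11 ('g'): window [11,11] length 1
Longest substring with no repeats: "acegbd" with length 6

6


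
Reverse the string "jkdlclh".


Input: jkdlclh
Reading characters right to left:
  Position 6: 'h'
  Position 5: 'l'
  Position 4: 'c'
  Position 3: 'l'
  Position 2: 'd'
  Position 1: 'k'
  Position 0: 'j'
Reversed: hlcldkj

hlcldkj


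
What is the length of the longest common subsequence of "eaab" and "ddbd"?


LCS of "eaab" and "ddbd"
DP table:
           d    d    b    d
      0    0    0    0    0
  e   0    0    0    0    0
  a   0    0    0    0    0
  a   0    0    0    0    0
  b   0    0    0    1    1
LCS length = dp[4][4] = 1

1


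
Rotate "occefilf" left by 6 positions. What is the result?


Input: "occefilf", rotate left by 6
First 6 characters: "occefi"
Remaining characters: "lf"
Concatenate remaining + first: "lf" + "occefi" = "lfoccefi"

lfoccefi


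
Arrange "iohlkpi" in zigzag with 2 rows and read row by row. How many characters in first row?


Zigzag "iohlkpi" into 2 rows:
Placing characters:
  'i' => row 0
  'o' => row 1
  'h' => row 0
  'l' => row 1
  'k' => row 0
  'p' => row 1
  'i' => row 0
Rows:
  Row 0: "ihki"
  Row 1: "olp"
First row length: 4

4


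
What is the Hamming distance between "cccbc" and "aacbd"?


Comparing "cccbc" and "aacbd" position by position:
  Position 0: 'c' vs 'a' => differ
  Position 1: 'c' vs 'a' => differ
  Position 2: 'c' vs 'c' => same
  Position 3: 'b' vs 'b' => same
  Position 4: 'c' vs 'd' => differ
Total differences (Hamming distance): 3

3


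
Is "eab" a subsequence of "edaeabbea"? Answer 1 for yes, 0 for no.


Check if "eab" is a subsequence of "edaeabbea"
Greedy scan:
  Position 0 ('e'): matches sub[0] = 'e'
  Position 1 ('d'): no match needed
  Position 2 ('a'): matches sub[1] = 'a'
  Position 3 ('e'): no match needed
  Position 4 ('a'): no match needed
  Position 5 ('b'): matches sub[2] = 'b'
  Position 6 ('b'): no match needed
  Position 7 ('e'): no match needed
  Position 8 ('a'): no match needed
All 3 characters matched => is a subsequence

1


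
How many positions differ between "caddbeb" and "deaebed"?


Comparing "caddbeb" and "deaebed" position by position:
  Position 0: 'c' vs 'd' => DIFFER
  Position 1: 'a' vs 'e' => DIFFER
  Position 2: 'd' vs 'a' => DIFFER
  Position 3: 'd' vs 'e' => DIFFER
  Position 4: 'b' vs 'b' => same
  Position 5: 'e' vs 'e' => same
  Position 6: 'b' vs 'd' => DIFFER
Positions that differ: 5

5


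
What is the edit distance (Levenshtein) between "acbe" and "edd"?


Computing edit distance: "acbe" -> "edd"
DP table:
           e    d    d
      0    1    2    3
  a   1    1    2    3
  c   2    2    2    3
  b   3    3    3    3
  e   4    3    4    4
Edit distance = dp[4][3] = 4

4


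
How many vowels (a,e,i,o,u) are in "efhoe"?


Input: efhoe
Checking each character:
  'e' at position 0: vowel (running total: 1)
  'f' at position 1: consonant
  'h' at position 2: consonant
  'o' at position 3: vowel (running total: 2)
  'e' at position 4: vowel (running total: 3)
Total vowels: 3

3


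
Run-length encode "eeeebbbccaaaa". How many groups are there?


Input: eeeebbbccaaaa
Scanning for consecutive runs:
  Group 1: 'e' x 4 (positions 0-3)
  Group 2: 'b' x 3 (positions 4-6)
  Group 3: 'c' x 2 (positions 7-8)
  Group 4: 'a' x 4 (positions 9-12)
Total groups: 4

4


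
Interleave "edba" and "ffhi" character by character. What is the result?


Interleaving "edba" and "ffhi":
  Position 0: 'e' from first, 'f' from second => "ef"
  Position 1: 'd' from first, 'f' from second => "df"
  Position 2: 'b' from first, 'h' from second => "bh"
  Position 3: 'a' from first, 'i' from second => "ai"
Result: efdfbhai

efdfbhai


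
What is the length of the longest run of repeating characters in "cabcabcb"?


Input: "cabcabcb"
Scanning for longest run:
  Position 1 ('a'): new char, reset run to 1
  Position 2 ('b'): new char, reset run to 1
  Position 3 ('c'): new char, reset run to 1
  Position 4 ('a'): new char, reset run to 1
  Position 5 ('b'): new char, reset run to 1
  Position 6 ('c'): new char, reset run to 1
  Position 7 ('b'): new char, reset run to 1
Longest run: 'c' with length 1

1


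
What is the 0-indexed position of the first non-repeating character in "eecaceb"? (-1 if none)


Input: eecaceb
Character frequencies:
  'a': 1
  'b': 1
  'c': 2
  'e': 3
Scanning left to right for freq == 1:
  Position 0 ('e'): freq=3, skip
  Position 1 ('e'): freq=3, skip
  Position 2 ('c'): freq=2, skip
  Position 3 ('a'): unique! => answer = 3

3


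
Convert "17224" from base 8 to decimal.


Input: "17224" in base 8
Positional expansion:
  Digit '1' (value 1) x 8^4 = 4096
  Digit '7' (value 7) x 8^3 = 3584
  Digit '2' (value 2) x 8^2 = 128
  Digit '2' (value 2) x 8^1 = 16
  Digit '4' (value 4) x 8^0 = 4
Sum = 7828

7828


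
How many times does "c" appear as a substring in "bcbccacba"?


Searching for "c" in "bcbccacba"
Scanning each position:
  Position 0: "b" => no
  Position 1: "c" => MATCH
  Position 2: "b" => no
  Position 3: "c" => MATCH
  Position 4: "c" => MATCH
  Position 5: "a" => no
  Position 6: "c" => MATCH
  Position 7: "b" => no
  Position 8: "a" => no
Total occurrences: 4

4


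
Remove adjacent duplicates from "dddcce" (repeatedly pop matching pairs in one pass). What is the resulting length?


Input: dddcce
Stack-based adjacent duplicate removal:
  Read 'd': push. Stack: d
  Read 'd': matches stack top 'd' => pop. Stack: (empty)
  Read 'd': push. Stack: d
  Read 'c': push. Stack: dc
  Read 'c': matches stack top 'c' => pop. Stack: d
  Read 'e': push. Stack: de
Final stack: "de" (length 2)

2


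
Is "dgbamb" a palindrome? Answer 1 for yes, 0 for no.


Input: dgbamb
Reversed: bmabgd
  Compare pos 0 ('d') with pos 5 ('b'): MISMATCH
  Compare pos 1 ('g') with pos 4 ('m'): MISMATCH
  Compare pos 2 ('b') with pos 3 ('a'): MISMATCH
Result: not a palindrome

0


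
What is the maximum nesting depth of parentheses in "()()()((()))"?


Input: "()()()((()))"
Tracking depth:
  Position 0 '(': depth becomes 1
  Position 1 ')': depth becomes 0
  Position 2 '(': depth becomes 1
  Position 3 ')': depth becomes 0
  Position 4 '(': depth becomes 1
  Position 5 ')': depth becomes 0
  Position 6 '(': depth becomes 1
  Position 7 '(': depth becomes 2
  Position 8 '(': depth becomes 3
  Position 9 ')': depth becomes 2
  Position 10 ')': depth becomes 1
  Position 11 ')': depth becomes 0
Maximum depth reached: 3

3


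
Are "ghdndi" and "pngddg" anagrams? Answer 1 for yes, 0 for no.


Strings: "ghdndi", "pngddg"
Sorted first:  ddghin
Sorted second: ddggnp
Differ at position 3: 'h' vs 'g' => not anagrams

0


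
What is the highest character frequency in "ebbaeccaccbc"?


Input: ebbaeccaccbc
Character counts:
  'a': 2
  'b': 3
  'c': 5
  'e': 2
Maximum frequency: 5

5


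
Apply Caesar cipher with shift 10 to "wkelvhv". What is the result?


Caesar cipher: shift "wkelvhv" by 10
  'w' (pos 22) + 10 = pos 6 = 'g'
  'k' (pos 10) + 10 = pos 20 = 'u'
  'e' (pos 4) + 10 = pos 14 = 'o'
  'l' (pos 11) + 10 = pos 21 = 'v'
  'v' (pos 21) + 10 = pos 5 = 'f'
  'h' (pos 7) + 10 = pos 17 = 'r'
  'v' (pos 21) + 10 = pos 5 = 'f'
Result: guovfrf

guovfrf


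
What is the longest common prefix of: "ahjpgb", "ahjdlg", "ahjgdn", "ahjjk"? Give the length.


Words: ahjpgb, ahjdlg, ahjgdn, ahjjk
  Position 0: all 'a' => match
  Position 1: all 'h' => match
  Position 2: all 'j' => match
  Position 3: ('p', 'd', 'g', 'j') => mismatch, stop
LCP = "ahj" (length 3)

3


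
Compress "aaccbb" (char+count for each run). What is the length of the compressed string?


Input: aaccbb
Runs:
  'a' x 2 => "a2"
  'c' x 2 => "c2"
  'b' x 2 => "b2"
Compressed: "a2c2b2"
Compressed length: 6

6


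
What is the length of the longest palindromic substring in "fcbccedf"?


Input: "fcbccedf"
Checking substrings for palindromes:
  [1:4] "cbc" (len 3) => palindrome
  [3:5] "cc" (len 2) => palindrome
Longest palindromic substring: "cbc" with length 3

3


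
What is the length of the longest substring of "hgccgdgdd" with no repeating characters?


Input: "hgccgdgdd"
Sliding window (track last position of each char):
  Position 0 ('h'): window [0,0] length 1 -- new best
  Position 1 ('g'): window [0,1] length 2 -- new best
  Position 2 ('c'): window [0,2] length 3 -- new best
  Position 3 ('c'): repeat (last at 2), move window start to 3
  Position 3 ('c'): window [3,3] length 1
  Position 4 ('g'): window [3,4] length 2
  Position 5 ('d'): window [3,5] length 3
  Position 6 ('g'): repeat (last at 4), move window start to 5
  Position 6 ('g'): window [5,6] length 2
  Position 7 ('d'): repeat (last at 5), move window start to 6
  Position 7 ('d'): window [6,7] length 2
  Position 8 ('d'): repeat (last at 7), move window start to 8
  Position 8 ('d'): window [8,8] length 1
Longest substring with no repeats: "hgc" with length 3

3


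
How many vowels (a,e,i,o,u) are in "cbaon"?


Input: cbaon
Checking each character:
  'c' at position 0: consonant
  'b' at position 1: consonant
  'a' at position 2: vowel (running total: 1)
  'o' at position 3: vowel (running total: 2)
  'n' at position 4: consonant
Total vowels: 2

2


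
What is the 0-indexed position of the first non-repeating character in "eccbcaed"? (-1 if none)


Input: eccbcaed
Character frequencies:
  'a': 1
  'b': 1
  'c': 3
  'd': 1
  'e': 2
Scanning left to right for freq == 1:
  Position 0 ('e'): freq=2, skip
  Position 1 ('c'): freq=3, skip
  Position 2 ('c'): freq=3, skip
  Position 3 ('b'): unique! => answer = 3

3


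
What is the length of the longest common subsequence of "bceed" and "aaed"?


LCS of "bceed" and "aaed"
DP table:
           a    a    e    d
      0    0    0    0    0
  b   0    0    0    0    0
  c   0    0    0    0    0
  e   0    0    0    1    1
  e   0    0    0    1    1
  d   0    0    0    1    2
LCS length = dp[5][4] = 2

2


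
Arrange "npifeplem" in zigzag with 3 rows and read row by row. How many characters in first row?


Zigzag "npifeplem" into 3 rows:
Placing characters:
  'n' => row 0
  'p' => row 1
  'i' => row 2
  'f' => row 1
  'e' => row 0
  'p' => row 1
  'l' => row 2
  'e' => row 1
  'm' => row 0
Rows:
  Row 0: "nem"
  Row 1: "pfpe"
  Row 2: "il"
First row length: 3

3


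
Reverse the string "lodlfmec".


Input: lodlfmec
Reading characters right to left:
  Position 7: 'c'
  Position 6: 'e'
  Position 5: 'm'
  Position 4: 'f'
  Position 3: 'l'
  Position 2: 'd'
  Position 1: 'o'
  Position 0: 'l'
Reversed: cemfldol

cemfldol


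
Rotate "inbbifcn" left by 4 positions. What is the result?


Input: "inbbifcn", rotate left by 4
First 4 characters: "inbb"
Remaining characters: "ifcn"
Concatenate remaining + first: "ifcn" + "inbb" = "ifcninbb"

ifcninbb


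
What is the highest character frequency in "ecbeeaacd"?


Input: ecbeeaacd
Character counts:
  'a': 2
  'b': 1
  'c': 2
  'd': 1
  'e': 3
Maximum frequency: 3

3


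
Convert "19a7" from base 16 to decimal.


Input: "19a7" in base 16
Positional expansion:
  Digit '1' (value 1) x 16^3 = 4096
  Digit '9' (value 9) x 16^2 = 2304
  Digit 'a' (value 10) x 16^1 = 160
  Digit '7' (value 7) x 16^0 = 7
Sum = 6567

6567


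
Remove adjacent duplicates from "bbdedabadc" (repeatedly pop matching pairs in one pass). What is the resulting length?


Input: bbdedabadc
Stack-based adjacent duplicate removal:
  Read 'b': push. Stack: b
  Read 'b': matches stack top 'b' => pop. Stack: (empty)
  Read 'd': push. Stack: d
  Read 'e': push. Stack: de
  Read 'd': push. Stack: ded
  Read 'a': push. Stack: deda
  Read 'b': push. Stack: dedab
  Read 'a': push. Stack: dedaba
  Read 'd': push. Stack: dedabad
  Read 'c': push. Stack: dedabadc
Final stack: "dedabadc" (length 8)

8


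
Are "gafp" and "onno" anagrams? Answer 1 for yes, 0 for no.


Strings: "gafp", "onno"
Sorted first:  afgp
Sorted second: nnoo
Differ at position 0: 'a' vs 'n' => not anagrams

0


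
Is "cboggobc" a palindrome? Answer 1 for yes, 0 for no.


Input: cboggobc
Reversed: cboggobc
  Compare pos 0 ('c') with pos 7 ('c'): match
  Compare pos 1 ('b') with pos 6 ('b'): match
  Compare pos 2 ('o') with pos 5 ('o'): match
  Compare pos 3 ('g') with pos 4 ('g'): match
Result: palindrome

1


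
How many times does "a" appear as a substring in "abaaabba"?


Searching for "a" in "abaaabba"
Scanning each position:
  Position 0: "a" => MATCH
  Position 1: "b" => no
  Position 2: "a" => MATCH
  Position 3: "a" => MATCH
  Position 4: "a" => MATCH
  Position 5: "b" => no
  Position 6: "b" => no
  Position 7: "a" => MATCH
Total occurrences: 5

5


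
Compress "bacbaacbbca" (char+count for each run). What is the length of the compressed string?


Input: bacbaacbbca
Runs:
  'b' x 1 => "b1"
  'a' x 1 => "a1"
  'c' x 1 => "c1"
  'b' x 1 => "b1"
  'a' x 2 => "a2"
  'c' x 1 => "c1"
  'b' x 2 => "b2"
  'c' x 1 => "c1"
  'a' x 1 => "a1"
Compressed: "b1a1c1b1a2c1b2c1a1"
Compressed length: 18

18


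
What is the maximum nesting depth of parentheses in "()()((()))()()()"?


Input: "()()((()))()()()"
Tracking depth:
  Position 0 '(': depth becomes 1
  Position 1 ')': depth becomes 0
  Position 2 '(': depth becomes 1
  Position 3 ')': depth becomes 0
  Position 4 '(': depth becomes 1
  Position 5 '(': depth becomes 2
  Position 6 '(': depth becomes 3
  Position 7 ')': depth becomes 2
  Position 8 ')': depth becomes 1
  Position 9 ')': depth becomes 0
  Position 10 '(': depth becomes 1
  Position 11 ')': depth becomes 0
  Position 12 '(': depth becomes 1
  Position 13 ')': depth becomes 0
  Position 14 '(': depth becomes 1
  Position 15 ')': depth becomes 0
Maximum depth reached: 3

3
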